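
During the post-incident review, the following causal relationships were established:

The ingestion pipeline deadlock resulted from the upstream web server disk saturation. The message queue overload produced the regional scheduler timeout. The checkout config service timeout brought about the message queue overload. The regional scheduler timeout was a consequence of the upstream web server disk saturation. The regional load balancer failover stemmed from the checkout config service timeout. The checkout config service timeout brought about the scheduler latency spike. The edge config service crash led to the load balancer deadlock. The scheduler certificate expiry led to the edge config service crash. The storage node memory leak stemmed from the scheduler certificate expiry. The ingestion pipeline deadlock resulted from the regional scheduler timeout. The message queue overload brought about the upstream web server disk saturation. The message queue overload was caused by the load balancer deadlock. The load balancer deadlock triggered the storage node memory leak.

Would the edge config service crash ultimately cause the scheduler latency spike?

The edge config service crash leads to the load balancer deadlock, the message queue overload, the upstream web server disk saturation, the storage node memory leak, the regional scheduler timeout, the ingestion pipeline deadlock; the scheduler latency spike is not among them.

No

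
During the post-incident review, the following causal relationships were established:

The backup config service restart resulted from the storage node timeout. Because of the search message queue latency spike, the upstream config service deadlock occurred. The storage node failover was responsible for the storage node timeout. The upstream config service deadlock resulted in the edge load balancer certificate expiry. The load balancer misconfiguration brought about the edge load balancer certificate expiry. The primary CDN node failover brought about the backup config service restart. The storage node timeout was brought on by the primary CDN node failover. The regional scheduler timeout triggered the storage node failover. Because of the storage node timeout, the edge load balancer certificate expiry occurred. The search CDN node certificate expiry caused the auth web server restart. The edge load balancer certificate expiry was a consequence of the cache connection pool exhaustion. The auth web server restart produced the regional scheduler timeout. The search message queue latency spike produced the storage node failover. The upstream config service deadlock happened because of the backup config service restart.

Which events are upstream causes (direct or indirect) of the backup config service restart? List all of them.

the auth web server restart, the primary CDN node failover, the regional scheduler timeout, the search CDN node certificate expiry, the search message queue latency spike, the storage node failover, the storage node timeout

Immediate causes of the backup config service restart: the primary CDN node failover, the storage node timeout.
Further upstream: the search message queue latency spike, the search CDN node certificate expiry, the auth web server restart, the regional scheduler timeout, the storage node failover.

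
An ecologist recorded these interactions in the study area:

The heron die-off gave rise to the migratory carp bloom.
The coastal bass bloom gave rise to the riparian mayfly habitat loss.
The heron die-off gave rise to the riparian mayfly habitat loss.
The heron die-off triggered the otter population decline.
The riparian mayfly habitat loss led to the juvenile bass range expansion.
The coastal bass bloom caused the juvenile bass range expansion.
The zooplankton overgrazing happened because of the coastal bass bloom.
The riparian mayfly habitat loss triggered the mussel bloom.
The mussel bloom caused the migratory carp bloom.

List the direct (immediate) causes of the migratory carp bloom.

Upstream contributors include the coastal bass bloom, the riparian mayfly habitat loss, but only the heron die-off, the mussel bloom feed directly into the migratory carp bloom.

the heron die-off, the mussel bloom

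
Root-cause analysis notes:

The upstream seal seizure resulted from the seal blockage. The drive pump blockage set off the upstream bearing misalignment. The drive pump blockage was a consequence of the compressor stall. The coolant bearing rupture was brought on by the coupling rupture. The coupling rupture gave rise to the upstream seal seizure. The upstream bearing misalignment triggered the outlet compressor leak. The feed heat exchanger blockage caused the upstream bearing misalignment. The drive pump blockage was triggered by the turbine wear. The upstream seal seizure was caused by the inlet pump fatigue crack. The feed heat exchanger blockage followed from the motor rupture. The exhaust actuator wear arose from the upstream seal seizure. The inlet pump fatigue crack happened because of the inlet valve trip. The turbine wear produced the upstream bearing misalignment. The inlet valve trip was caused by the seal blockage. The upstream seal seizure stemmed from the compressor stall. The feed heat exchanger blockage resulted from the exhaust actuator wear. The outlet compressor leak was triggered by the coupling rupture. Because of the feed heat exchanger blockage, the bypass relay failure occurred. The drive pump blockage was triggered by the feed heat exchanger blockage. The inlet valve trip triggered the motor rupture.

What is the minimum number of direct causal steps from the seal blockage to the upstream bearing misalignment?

Shortest chain: the seal blockage → the inlet valve trip → the motor rupture → the feed heat exchanger blockage → the upstream bearing misalignment.

4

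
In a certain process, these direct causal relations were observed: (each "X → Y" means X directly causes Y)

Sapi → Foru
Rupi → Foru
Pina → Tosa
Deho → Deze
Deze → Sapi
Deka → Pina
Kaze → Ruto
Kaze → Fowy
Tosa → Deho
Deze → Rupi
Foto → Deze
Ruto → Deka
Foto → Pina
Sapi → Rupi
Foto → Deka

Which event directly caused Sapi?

Deze

Upstream contributors include Kaze, Ruto, Foto, Deka, Pina, Tosa, Deho, but only Deze feeds directly into Sapi.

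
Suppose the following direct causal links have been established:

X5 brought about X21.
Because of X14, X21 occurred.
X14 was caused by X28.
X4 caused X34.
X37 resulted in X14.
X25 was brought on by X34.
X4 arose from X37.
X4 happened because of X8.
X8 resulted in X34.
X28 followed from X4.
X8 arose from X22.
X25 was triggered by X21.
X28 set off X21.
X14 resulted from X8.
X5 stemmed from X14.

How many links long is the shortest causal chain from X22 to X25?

3

Shortest chain: X22 → X8 → X34 → X25.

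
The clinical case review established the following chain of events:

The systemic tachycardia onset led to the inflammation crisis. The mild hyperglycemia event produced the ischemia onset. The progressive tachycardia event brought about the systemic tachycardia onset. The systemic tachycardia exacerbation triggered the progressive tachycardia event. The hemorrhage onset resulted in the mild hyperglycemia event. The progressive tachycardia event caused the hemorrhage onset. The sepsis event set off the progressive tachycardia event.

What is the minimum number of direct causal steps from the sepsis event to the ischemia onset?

Shortest chain: the sepsis event → the progressive tachycardia event → the hemorrhage onset → the mild hyperglycemia event → the ischemia onset.

4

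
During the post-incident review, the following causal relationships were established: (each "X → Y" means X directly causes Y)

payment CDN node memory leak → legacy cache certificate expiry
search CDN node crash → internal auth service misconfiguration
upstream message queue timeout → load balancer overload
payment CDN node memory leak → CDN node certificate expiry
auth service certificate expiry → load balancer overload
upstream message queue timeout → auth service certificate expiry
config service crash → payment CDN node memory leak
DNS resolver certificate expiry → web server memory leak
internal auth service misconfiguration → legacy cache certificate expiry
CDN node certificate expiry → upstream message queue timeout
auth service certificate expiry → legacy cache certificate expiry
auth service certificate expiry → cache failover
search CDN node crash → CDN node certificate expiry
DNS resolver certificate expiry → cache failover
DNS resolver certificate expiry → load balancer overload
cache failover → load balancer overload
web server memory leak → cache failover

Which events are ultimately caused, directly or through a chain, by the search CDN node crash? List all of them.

Direct effects: the CDN node certificate expiry, the internal auth service misconfiguration.
2 steps out: the upstream message queue timeout, the legacy cache certificate expiry.
3 steps out: the auth service certificate expiry, the load balancer overload.
4 steps out: the cache failover.
Not reachable from it: the config service crash, the payment CDN node memory leak, the DNS resolver certificate expiry, the web server memory leak.

the CDN node certificate expiry, the auth service certificate expiry, the cache failover, the internal auth service misconfiguration, the legacy cache certificate expiry, the load balancer overload, the upstream message queue timeout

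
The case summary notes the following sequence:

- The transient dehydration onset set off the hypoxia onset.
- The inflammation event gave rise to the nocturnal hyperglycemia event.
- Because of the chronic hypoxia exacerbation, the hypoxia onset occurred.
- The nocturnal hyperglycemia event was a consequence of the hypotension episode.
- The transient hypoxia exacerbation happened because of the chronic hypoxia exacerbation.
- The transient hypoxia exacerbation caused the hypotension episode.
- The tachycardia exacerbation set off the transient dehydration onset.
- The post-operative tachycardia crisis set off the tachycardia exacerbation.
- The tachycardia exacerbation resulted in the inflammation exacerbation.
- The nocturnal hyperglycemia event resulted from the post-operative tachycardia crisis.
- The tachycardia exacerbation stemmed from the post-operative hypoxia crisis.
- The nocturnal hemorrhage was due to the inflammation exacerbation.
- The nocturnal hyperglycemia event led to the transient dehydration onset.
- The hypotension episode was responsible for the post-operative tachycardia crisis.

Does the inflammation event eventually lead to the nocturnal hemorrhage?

No

The inflammation event leads to the nocturnal hyperglycemia event, the transient dehydration onset, the hypoxia onset; the nocturnal hemorrhage is not among them.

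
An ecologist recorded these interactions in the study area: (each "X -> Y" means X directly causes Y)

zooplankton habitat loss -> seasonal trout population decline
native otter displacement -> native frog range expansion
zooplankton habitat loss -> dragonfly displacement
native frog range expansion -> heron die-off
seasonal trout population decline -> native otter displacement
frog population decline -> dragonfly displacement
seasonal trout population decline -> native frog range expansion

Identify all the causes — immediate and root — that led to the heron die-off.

Immediate cause of the heron die-off: the native frog range expansion.
Further upstream: the zooplankton habitat loss, the seasonal trout population decline, the native otter displacement.

the native frog range expansion, the native otter displacement, the seasonal trout population decline, the zooplankton habitat loss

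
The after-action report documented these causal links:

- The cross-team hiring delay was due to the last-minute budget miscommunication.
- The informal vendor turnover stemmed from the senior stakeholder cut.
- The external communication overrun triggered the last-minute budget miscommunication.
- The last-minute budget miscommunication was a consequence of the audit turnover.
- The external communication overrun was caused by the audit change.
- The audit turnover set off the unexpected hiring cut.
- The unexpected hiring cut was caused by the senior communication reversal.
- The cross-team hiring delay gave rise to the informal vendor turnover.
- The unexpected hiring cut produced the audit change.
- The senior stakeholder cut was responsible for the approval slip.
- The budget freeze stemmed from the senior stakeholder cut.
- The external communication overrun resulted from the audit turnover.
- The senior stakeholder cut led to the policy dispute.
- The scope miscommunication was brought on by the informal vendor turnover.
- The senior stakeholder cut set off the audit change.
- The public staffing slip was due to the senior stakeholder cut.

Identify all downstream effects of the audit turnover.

Direct effects: the unexpected hiring cut, the external communication overrun, the last-minute budget miscommunication.
2 steps out: the audit change, the cross-team hiring delay.
3 steps out: the informal vendor turnover.
4 steps out: the scope miscommunication.
Not reachable from it: the senior stakeholder cut, the policy dispute, the public staffing slip, the senior communication reversal, the budget freeze, the approval slip.

the audit change, the cross-team hiring delay, the external communication overrun, the informal vendor turnover, the last-minute budget miscommunication, the scope miscommunication, the unexpected hiring cut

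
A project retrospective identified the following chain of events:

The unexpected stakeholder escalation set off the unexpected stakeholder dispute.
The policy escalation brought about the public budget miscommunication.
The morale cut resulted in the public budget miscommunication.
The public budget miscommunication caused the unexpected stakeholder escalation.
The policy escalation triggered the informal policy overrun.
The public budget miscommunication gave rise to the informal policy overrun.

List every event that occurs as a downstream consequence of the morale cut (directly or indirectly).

the informal policy overrun, the public budget miscommunication, the unexpected stakeholder dispute, the unexpected stakeholder escalation

Direct effects: the public budget miscommunication.
2 steps out: the informal policy overrun, the unexpected stakeholder escalation.
3 steps out: the unexpected stakeholder dispute.
Not reachable from it: the policy escalation.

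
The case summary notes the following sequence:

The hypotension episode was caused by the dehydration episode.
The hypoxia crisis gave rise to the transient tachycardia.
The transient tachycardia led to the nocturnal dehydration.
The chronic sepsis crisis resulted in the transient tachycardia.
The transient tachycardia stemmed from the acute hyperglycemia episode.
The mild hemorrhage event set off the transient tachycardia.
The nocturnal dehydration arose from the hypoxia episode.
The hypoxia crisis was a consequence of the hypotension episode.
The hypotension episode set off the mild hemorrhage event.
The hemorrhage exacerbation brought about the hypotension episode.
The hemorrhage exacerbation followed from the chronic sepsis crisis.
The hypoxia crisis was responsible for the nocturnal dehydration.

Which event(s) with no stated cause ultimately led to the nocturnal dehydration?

Tracing upstream from the nocturnal dehydration: the nocturnal dehydration ← the hypoxia crisis ← the hypotension episode ← the dehydration episode.
A separate upstream branch: the nocturnal dehydration ← the transient tachycardia ← the chronic sepsis crisis.
A separate upstream branch: the nocturnal dehydration ← the transient tachycardia ← the acute hyperglycemia episode.
A separate upstream branch: the nocturnal dehydration ← the hypoxia episode.
Each of those chain origins has no stated cause.

the acute hyperglycemia episode, the chronic sepsis crisis, the dehydration episode, the hypoxia episode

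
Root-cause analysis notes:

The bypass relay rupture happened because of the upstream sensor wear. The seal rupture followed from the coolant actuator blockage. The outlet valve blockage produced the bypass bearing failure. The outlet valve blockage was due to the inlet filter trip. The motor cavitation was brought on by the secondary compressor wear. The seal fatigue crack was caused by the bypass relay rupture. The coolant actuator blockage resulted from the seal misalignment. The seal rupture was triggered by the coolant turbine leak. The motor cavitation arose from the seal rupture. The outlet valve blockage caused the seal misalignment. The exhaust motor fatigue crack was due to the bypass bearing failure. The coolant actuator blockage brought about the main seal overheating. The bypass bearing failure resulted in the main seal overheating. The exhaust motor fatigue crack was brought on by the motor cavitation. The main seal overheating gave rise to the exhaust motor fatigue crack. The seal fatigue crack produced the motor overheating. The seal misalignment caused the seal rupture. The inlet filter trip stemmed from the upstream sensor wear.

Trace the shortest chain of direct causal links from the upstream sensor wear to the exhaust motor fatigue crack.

the upstream sensor wear → the inlet filter trip → the outlet valve blockage → the bypass bearing failure → the exhaust motor fatigue crack

the upstream sensor wear → the inlet filter trip
the inlet filter trip → the outlet valve blockage
the outlet valve blockage → the bypass bearing failure
the bypass bearing failure → the exhaust motor fatigue crack
Length: 4 steps.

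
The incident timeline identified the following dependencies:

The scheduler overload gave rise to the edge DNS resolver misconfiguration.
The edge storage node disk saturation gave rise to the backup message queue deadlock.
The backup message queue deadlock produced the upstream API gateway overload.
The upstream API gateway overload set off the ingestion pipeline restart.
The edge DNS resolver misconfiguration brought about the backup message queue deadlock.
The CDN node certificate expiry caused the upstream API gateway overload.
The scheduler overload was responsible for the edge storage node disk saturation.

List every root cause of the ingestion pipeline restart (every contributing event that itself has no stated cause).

Tracing upstream from the ingestion pipeline restart: the ingestion pipeline restart ← the upstream API gateway overload ← the backup message queue deadlock ← the edge DNS resolver misconfiguration ← the scheduler overload.
A separate upstream branch: the ingestion pipeline restart ← the upstream API gateway overload ← the CDN node certificate expiry.
Each of those chain origins has no stated cause.

the CDN node certificate expiry, the scheduler overload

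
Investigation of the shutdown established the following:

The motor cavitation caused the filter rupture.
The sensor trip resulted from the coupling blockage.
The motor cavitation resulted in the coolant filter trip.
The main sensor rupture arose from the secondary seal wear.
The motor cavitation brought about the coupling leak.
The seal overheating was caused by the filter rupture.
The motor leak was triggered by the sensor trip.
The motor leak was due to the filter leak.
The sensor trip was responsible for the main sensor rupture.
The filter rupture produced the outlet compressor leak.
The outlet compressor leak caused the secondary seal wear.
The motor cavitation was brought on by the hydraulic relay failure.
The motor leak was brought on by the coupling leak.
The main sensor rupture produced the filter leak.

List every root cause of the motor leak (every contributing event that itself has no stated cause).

Tracing upstream from the motor leak: the motor leak ← the coupling leak ← the motor cavitation ← the hydraulic relay failure.
A separate upstream branch: the motor leak ← the sensor trip ← the coupling blockage.
Each of those chain origins has no stated cause.

the coupling blockage, the hydraulic relay failure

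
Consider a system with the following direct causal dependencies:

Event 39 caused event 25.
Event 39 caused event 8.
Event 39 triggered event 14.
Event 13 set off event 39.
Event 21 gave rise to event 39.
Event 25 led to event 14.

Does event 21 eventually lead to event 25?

Yes

There is a causal chain: event 21 → event 39 → event 25.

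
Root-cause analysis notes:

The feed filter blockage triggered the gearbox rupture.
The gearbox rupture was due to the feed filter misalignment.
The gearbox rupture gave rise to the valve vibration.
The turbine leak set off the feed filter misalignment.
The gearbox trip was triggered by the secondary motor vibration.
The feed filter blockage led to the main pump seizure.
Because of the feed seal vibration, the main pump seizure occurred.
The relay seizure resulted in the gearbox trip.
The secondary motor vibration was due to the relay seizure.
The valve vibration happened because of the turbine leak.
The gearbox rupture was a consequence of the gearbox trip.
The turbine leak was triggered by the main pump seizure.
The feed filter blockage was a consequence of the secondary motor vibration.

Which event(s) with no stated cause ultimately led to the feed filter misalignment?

the feed seal vibration, the relay seizure

Tracing upstream from the feed filter misalignment: the feed filter misalignment ← the turbine leak ← the main pump seizure ← the feed filter blockage ← the secondary motor vibration ← the relay seizure.
A separate upstream branch: the feed filter misalignment ← the turbine leak ← the main pump seizure ← the feed seal vibration.
Each of those chain origins has no stated cause.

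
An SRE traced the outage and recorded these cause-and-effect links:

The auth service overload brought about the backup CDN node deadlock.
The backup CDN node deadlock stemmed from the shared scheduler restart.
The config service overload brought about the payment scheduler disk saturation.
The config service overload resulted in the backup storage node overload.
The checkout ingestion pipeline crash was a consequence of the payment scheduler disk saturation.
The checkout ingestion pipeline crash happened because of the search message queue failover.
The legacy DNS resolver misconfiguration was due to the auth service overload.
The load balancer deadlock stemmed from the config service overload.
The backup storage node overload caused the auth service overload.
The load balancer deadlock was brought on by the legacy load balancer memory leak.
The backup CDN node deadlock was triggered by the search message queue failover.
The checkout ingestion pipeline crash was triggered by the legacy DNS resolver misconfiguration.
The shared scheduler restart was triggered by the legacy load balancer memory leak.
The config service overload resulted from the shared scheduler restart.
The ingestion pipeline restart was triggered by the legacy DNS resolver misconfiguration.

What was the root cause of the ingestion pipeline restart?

the legacy load balancer memory leak

Tracing upstream from the ingestion pipeline restart: the ingestion pipeline restart ← the legacy DNS resolver misconfiguration ← the auth service overload ← the backup storage node overload ← the config service overload ← the shared scheduler restart ← the legacy load balancer memory leak.
The legacy load balancer memory leak has no stated cause, so it is the root.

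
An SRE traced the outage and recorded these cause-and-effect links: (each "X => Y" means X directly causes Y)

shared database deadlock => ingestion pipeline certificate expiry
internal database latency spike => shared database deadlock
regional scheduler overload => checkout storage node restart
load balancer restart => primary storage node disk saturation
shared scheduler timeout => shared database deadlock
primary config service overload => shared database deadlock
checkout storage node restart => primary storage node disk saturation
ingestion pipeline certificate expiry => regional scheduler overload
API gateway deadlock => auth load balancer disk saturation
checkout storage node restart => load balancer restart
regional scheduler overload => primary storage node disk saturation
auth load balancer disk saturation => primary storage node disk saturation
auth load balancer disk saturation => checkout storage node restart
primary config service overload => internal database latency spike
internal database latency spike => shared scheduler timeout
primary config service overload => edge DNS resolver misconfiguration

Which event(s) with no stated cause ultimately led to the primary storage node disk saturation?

the API gateway deadlock, the primary config service overload

Tracing upstream from the primary storage node disk saturation: the primary storage node disk saturation ← the auth load balancer disk saturation ← the API gateway deadlock.
A separate upstream branch: the primary storage node disk saturation ← the regional scheduler overload ← the ingestion pipeline certificate expiry ← the shared database deadlock ← the primary config service overload.
Each of those chain origins has no stated cause.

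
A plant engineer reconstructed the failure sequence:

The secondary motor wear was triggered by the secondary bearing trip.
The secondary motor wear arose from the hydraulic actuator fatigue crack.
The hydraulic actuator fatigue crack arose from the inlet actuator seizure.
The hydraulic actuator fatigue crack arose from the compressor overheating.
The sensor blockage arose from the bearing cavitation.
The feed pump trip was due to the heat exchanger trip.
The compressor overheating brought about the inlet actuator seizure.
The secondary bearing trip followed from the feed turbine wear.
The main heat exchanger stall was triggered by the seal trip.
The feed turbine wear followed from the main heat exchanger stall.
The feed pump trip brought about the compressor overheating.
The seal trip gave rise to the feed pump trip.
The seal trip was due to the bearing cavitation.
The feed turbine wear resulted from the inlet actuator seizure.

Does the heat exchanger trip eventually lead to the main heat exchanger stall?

No

The heat exchanger trip leads to the feed pump trip, the compressor overheating, the inlet actuator seizure, the feed turbine wear, the secondary bearing trip, the hydraulic actuator fatigue crack, the secondary motor wear; the main heat exchanger stall is not among them.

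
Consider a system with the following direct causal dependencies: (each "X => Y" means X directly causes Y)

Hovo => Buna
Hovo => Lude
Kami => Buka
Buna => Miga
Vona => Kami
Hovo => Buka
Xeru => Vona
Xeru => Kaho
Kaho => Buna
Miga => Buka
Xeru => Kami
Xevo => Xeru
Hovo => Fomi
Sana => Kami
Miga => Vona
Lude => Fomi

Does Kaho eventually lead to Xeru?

No

Kaho leads to Buna, Miga, Vona, Kami, Buka; Xeru is not among them.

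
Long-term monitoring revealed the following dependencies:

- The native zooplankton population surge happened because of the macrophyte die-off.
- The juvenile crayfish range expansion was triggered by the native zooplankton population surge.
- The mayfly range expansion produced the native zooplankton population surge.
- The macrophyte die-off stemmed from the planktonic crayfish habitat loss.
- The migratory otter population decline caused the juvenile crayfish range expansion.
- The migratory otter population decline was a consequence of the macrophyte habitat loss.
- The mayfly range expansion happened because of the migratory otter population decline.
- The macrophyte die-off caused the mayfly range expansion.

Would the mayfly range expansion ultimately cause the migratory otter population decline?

The mayfly range expansion leads to the native zooplankton population surge, the juvenile crayfish range expansion; the migratory otter population decline is not among them.

No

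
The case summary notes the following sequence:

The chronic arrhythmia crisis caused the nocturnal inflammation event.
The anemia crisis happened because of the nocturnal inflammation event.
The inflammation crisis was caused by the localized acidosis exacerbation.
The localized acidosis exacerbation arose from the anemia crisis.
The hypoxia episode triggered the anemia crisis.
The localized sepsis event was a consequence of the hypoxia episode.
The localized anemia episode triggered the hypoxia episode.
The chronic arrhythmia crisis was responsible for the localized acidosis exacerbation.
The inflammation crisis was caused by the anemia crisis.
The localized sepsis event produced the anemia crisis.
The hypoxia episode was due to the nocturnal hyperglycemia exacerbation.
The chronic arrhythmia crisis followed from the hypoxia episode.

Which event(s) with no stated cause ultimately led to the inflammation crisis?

the localized anemia episode, the nocturnal hyperglycemia exacerbation

Tracing upstream from the inflammation crisis: the inflammation crisis ← the anemia crisis ← the hypoxia episode ← the nocturnal hyperglycemia exacerbation.
A separate upstream branch: the inflammation crisis ← the anemia crisis ← the hypoxia episode ← the localized anemia episode.
Each of those chain origins has no stated cause.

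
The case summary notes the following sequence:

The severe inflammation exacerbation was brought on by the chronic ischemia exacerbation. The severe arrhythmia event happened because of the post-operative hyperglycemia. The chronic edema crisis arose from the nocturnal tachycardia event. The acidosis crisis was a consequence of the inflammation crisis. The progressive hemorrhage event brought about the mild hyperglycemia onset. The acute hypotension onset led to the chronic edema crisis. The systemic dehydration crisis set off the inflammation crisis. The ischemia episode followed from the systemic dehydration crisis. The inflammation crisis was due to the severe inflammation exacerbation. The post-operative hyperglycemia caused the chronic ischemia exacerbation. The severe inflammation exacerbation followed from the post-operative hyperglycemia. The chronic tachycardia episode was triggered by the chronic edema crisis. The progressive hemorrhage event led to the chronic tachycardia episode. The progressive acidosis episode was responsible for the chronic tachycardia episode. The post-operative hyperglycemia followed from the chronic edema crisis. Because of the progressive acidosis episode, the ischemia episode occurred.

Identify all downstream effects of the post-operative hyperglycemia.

Direct effects: the chronic ischemia exacerbation, the severe inflammation exacerbation, the severe arrhythmia event.
2 steps out: the inflammation crisis.
3 steps out: the acidosis crisis.
Not reachable from it: the progressive hemorrhage event, the nocturnal tachycardia event, the progressive acidosis episode, the acute hypotension onset, the chronic edema crisis, the mild hyperglycemia onset, the chronic tachycardia episode, the systemic dehydration crisis, the ischemia episode.

the acidosis crisis, the chronic ischemia exacerbation, the inflammation crisis, the severe arrhythmia event, the severe inflammation exacerbation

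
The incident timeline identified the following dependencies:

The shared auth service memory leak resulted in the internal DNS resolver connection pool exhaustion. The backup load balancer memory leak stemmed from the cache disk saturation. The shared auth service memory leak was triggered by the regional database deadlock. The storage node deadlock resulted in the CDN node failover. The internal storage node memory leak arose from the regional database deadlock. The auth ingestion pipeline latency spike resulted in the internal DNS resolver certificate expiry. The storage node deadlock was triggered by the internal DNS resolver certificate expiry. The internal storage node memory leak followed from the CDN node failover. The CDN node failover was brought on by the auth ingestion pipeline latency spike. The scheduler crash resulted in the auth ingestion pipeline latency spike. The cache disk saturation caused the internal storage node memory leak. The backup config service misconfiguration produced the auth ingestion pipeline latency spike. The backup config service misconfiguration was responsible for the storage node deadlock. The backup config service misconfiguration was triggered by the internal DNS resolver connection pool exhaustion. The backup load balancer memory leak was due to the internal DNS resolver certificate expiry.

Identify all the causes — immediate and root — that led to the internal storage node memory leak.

the CDN node failover, the auth ingestion pipeline latency spike, the backup config service misconfiguration, the cache disk saturation, the internal DNS resolver certificate expiry, the internal DNS resolver connection pool exhaustion, the regional database deadlock, the scheduler crash, the shared auth service memory leak, the storage node deadlock

Immediate causes of the internal storage node memory leak: the regional database deadlock, the cache disk saturation, the CDN node failover.
Further upstream: the shared auth service memory leak, the internal DNS resolver connection pool exhaustion, the scheduler crash, the backup config service misconfiguration, the auth ingestion pipeline latency spike, the internal DNS resolver certificate expiry, the storage node deadlock.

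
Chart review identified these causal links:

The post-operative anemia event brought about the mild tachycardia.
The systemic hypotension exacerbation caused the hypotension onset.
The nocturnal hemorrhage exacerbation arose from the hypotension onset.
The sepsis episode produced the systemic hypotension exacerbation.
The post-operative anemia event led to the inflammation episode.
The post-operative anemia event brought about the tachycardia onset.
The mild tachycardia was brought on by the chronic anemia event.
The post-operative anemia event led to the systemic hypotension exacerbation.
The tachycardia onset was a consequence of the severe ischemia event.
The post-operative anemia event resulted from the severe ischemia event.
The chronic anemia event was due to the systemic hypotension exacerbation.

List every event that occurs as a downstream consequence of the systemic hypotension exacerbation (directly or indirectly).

the chronic anemia event, the hypotension onset, the mild tachycardia, the nocturnal hemorrhage exacerbation

Direct effects: the chronic anemia event, the hypotension onset.
2 steps out: the nocturnal hemorrhage exacerbation, the mild tachycardia.
Not reachable from it: the severe ischemia event, the post-operative anemia event, the inflammation episode, the tachycardia onset, the sepsis episode.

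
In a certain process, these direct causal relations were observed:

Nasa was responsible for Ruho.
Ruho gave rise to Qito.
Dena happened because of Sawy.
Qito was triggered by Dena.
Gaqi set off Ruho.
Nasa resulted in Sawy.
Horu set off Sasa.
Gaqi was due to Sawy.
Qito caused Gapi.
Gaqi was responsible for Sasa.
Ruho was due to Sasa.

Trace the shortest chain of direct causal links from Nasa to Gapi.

Nasa → Ruho → Qito → Gapi

Nasa → Ruho
Ruho → Qito
Qito → Gapi
Length: 3 steps.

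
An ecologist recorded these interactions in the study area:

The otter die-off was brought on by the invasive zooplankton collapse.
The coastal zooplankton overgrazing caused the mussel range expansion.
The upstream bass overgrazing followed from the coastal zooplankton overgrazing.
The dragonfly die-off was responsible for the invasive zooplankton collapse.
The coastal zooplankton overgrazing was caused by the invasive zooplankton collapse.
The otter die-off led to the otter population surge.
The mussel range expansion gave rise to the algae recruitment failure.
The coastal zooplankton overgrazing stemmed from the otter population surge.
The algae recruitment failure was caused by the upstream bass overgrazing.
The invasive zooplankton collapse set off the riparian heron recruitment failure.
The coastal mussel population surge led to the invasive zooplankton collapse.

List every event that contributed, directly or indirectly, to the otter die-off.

Immediate cause of the otter die-off: the invasive zooplankton collapse.
Further upstream: the dragonfly die-off, the coastal mussel population surge.

the coastal mussel population surge, the dragonfly die-off, the invasive zooplankton collapse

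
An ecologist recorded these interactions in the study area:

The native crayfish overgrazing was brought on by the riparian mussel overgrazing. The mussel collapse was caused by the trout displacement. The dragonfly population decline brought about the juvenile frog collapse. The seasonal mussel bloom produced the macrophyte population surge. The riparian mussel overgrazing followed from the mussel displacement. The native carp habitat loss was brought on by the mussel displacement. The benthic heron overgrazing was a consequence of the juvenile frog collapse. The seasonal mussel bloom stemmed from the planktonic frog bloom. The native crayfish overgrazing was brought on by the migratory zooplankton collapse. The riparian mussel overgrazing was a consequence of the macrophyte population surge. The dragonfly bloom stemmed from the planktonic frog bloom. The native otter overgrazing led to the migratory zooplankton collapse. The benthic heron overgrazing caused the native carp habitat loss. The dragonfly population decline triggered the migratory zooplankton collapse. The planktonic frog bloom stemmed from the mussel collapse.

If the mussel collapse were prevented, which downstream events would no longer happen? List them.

the dragonfly bloom, the macrophyte population surge, the planktonic frog bloom, the seasonal mussel bloom

Downstream of the mussel collapse: the planktonic frog bloom, the dragonfly bloom, the seasonal mussel bloom, the macrophyte population surge, the riparian mussel overgrazing, the native crayfish overgrazing.
Of those, still caused via another path: the riparian mussel overgrazing, the native crayfish overgrazing.
The remainder have no surviving cause.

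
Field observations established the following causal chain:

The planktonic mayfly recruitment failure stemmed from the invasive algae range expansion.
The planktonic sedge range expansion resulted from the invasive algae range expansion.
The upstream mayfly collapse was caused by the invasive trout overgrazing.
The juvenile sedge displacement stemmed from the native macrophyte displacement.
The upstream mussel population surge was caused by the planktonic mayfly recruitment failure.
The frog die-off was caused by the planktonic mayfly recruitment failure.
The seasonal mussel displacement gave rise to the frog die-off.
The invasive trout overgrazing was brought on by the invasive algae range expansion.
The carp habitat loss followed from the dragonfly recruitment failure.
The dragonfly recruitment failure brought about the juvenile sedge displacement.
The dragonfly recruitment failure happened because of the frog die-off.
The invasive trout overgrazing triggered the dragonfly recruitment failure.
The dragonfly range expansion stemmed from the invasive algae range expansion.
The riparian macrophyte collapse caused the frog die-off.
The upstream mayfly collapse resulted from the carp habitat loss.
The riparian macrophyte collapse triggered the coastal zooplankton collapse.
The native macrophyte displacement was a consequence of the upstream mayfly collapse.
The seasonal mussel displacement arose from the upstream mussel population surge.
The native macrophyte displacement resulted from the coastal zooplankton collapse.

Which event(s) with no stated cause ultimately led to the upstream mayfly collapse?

Tracing upstream from the upstream mayfly collapse: the upstream mayfly collapse ← the invasive trout overgrazing ← the invasive algae range expansion.
A separate upstream branch: the upstream mayfly collapse ← the carp habitat loss ← the dragonfly recruitment failure ← the frog die-off ← the riparian macrophyte collapse.
Each of those chain origins has no stated cause.

the invasive algae range expansion, the riparian macrophyte collapse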